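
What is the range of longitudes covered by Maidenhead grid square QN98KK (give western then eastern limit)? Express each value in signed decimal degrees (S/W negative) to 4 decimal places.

Field Q=16, N=13: +16·20° lon, +13·10° lat → SW at lon 140°, lat 40°.
Square 9, 8: +9·2° lon, +8·1° lat → SW at lon 158°, lat 48°.
Subsquare k=10, k=10: +10·0.0833333° lon, +10·0.0416667° lat → SW at lon 158.833°, lat 48.4167°.
Cell spans 0.0833333° lon × 0.0416667° lat.
west 158.8333, east 158.9167.

158.8333, 158.9167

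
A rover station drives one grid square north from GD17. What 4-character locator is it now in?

GD18

Latitude square 7; +1 → 8.
The longitude characters are unchanged.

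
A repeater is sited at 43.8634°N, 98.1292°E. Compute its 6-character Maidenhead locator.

NN93bu

Add 180° to longitude and 90° to latitude: 278.1292, 133.8634.
Field (20°×10°, letters A–R): lon ⌊278.1292/20⌋ = 13 → N; lat ⌊133.8634/10⌋ = 13 → N.
Square (2°×1°, digits 0–9): lon ⌊18.1292/2⌋ = 9; lat ⌊3.8634/1⌋ = 3.
Subsquare (5′×2.5′, letters a–x): lon ⌊0.1292/0.0833333⌋ = 1 → b; lat ⌊0.8634/0.0416667⌋ = 20 → u.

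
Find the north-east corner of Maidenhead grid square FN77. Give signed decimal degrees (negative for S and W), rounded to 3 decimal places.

48.000, -64.000

Field F=5, N=13: +5·20° lon, +13·10° lat → SW at lon -80°, lat 40°.
Square 7, 7: +7·2° lon, +7·1° lat → SW at lon -66°, lat 47°.
Cell spans 2° lon × 1° lat. NE corner is SW corner plus one full cell.
latitude 48.000, longitude -64.000.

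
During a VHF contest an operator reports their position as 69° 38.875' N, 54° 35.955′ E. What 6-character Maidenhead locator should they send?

LP79hp

Add 180° to longitude and 90° to latitude: 234.5992, 159.6479.
Field: 234.5992/20 → 11 → L, 159.6479/10 → 15 → P; chars LP.
Square: 14.5992/2 → 7, 9.6479/1 → 9; chars 79.
Subsquare: 0.5992/0.0833333 → 7 → h, 0.6479/0.0416667 → 15 → p; chars hp.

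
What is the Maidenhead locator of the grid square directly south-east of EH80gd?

Longitude subsquare g = 6; +1 → 7 = h.
Latitude subsquare d = 3; −1 → 2 = c.

EH80hc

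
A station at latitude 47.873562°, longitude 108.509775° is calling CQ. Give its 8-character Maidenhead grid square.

ON47gu19

Offset from 180°W / 90°S: lon 288.50977°, lat 137.87356°.
Field: lon ⌊288.50977/20⌋ = 14 → O; lat ⌊137.87356/10⌋ = 13 → N.
Square: lon ⌊8.50977/2⌋ = 4; lat ⌊7.87356/1⌋ = 7.
Subsquare: lon ⌊0.50977/0.0833333⌋ = 6 → g; lat ⌊0.87356/0.0416667⌋ = 20 → u.
Extended square: lon ⌊0.00977/0.00833333⌋ = 1; lat ⌊0.04023/0.00416667⌋ = 9.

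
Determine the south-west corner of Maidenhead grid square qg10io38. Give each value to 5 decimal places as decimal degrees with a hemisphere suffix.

29.38333° S, 142.69167° E

Field Q=16, G=6: +16·20° lon, +6·10° lat → SW at lon 140°, lat -30°.
Square 1, 0: +1·2° lon, +0·1° lat → SW at lon 142°, lat -30°.
Subsquare i=8, o=14: +8·0.0833333° lon, +14·0.0416667° lat → SW at lon 142.667°, lat -29.4167°.
Extended square 3, 8: +3·0.00833333° lon, +8·0.00416667° lat → SW at lon 142.692°, lat -29.3833°.
latitude 29.38333° S, longitude 142.69167° E.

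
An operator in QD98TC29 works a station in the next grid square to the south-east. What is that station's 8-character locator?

Longitude extended square 2; +1 → 3.
Latitude extended square 9; −1 → 8.

QD98tc38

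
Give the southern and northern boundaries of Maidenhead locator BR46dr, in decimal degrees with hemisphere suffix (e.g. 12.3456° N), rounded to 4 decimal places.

Field B=1, R=17: +1·20° lon, +17·10° lat → SW at lon -160°, lat 80°.
Square 4, 6: +4·2° lon, +6·1° lat → SW at lon -152°, lat 86°.
Subsquare d=3, r=17: +3·0.0833333° lon, +17·0.0416667° lat → SW at lon -151.75°, lat 86.7083°.
Cell spans 0.0833333° lon × 0.0416667° lat.
south 86.7083° N, north 86.7500° N.

86.7083° N, 86.7500° N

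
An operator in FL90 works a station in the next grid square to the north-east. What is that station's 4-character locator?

Longitude square 9; +1 → 10, wraps to 0, carry into field.
Longitude field F = 5; +1 → 6 = G.
Latitude square 0; +1 → 1.

GL01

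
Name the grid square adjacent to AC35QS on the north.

Latitude subsquare s = 18; +1 → 19 = t.
The longitude characters are unchanged.

AC35qt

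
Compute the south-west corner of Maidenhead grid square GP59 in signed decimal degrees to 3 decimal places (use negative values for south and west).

Field G=6, P=15: +6·20° lon, +15·10° lat → SW at lon -60°, lat 60°.
Square 5, 9: +5·2° lon, +9·1° lat → SW at lon -50°, lat 69°.
latitude 69.000, longitude -50.000.

69.000, -50.000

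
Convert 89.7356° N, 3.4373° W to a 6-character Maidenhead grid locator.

IR89gr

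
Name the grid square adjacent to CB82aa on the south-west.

CB71xx

Longitude subsquare a = 0; −1 → -1, wraps to 23 = x, carry into square.
Longitude square 8; −1 → 7.
Latitude subsquare a = 0; −1 → -1, wraps to 23 = x, carry into square.
Latitude square 2; −1 → 1.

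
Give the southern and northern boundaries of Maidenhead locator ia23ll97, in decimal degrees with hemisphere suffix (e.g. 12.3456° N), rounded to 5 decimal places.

86.51250° S, 86.50833° S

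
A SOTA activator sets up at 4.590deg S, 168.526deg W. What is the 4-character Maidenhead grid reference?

Offset from 180°W / 90°S: lon 11.47°, lat 85.41°.
Field: lon ⌊11.47/20⌋ = 0 → A; lat ⌊85.41/10⌋ = 8 → I.
Square: lon ⌊11.47/2⌋ = 5; lat ⌊5.41/1⌋ = 5.

AI55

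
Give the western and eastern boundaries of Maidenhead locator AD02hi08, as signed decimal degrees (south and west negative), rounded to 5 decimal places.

Field A=0, D=3: +0·20° lon, +3·10° lat → SW at lon -180°, lat -60°.
Square 0, 2: +0·2° lon, +2·1° lat → SW at lon -180°, lat -58°.
Subsquare h=7, i=8: +7·0.0833333° lon, +8·0.0416667° lat → SW at lon -179.417°, lat -57.6667°.
Extended square 0, 8: +0·0.00833333° lon, +8·0.00416667° lat → SW at lon -179.417°, lat -57.6333°.
Cell spans 0.00833333° lon × 0.00416667° lat.
west -179.41667, east -179.40833.

-179.41667, -179.40833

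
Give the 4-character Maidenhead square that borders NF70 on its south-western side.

Longitude square 7; −1 → 6.
Latitude square 0; −1 → -1, wraps to 9, carry into field.
Latitude field F = 5; −1 → 4 = E.

NE69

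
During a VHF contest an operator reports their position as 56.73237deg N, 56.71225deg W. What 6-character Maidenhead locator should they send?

GO16pr

Add 180° to longitude and 90° to latitude: 123.2878, 146.7324.
Field: 123.2878/20 → 6 → G, 146.7324/10 → 14 → O; chars GO.
Square: 3.2878/2 → 1, 6.7324/1 → 6; chars 16.
Subsquare: 1.2878/0.0833333 → 15 → p, 0.7324/0.0416667 → 17 → r; chars pr.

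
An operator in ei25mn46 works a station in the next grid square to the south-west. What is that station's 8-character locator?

Longitude extended square 4; −1 → 3.
Latitude extended square 6; −1 → 5.

EI25mn35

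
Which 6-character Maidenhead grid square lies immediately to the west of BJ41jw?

Longitude subsquare j = 9; −1 → 8 = i.
The latitude characters are unchanged.

BJ41iw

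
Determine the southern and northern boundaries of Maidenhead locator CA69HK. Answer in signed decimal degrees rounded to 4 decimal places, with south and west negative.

Field C=2, A=0: +2·20° lon, +0·10° lat → SW at lon -140°, lat -90°.
Square 6, 9: +6·2° lon, +9·1° lat → SW at lon -128°, lat -81°.
Subsquare h=7, k=10: +7·0.0833333° lon, +10·0.0416667° lat → SW at lon -127.417°, lat -80.5833°.
Cell spans 0.0833333° lon × 0.0416667° lat.
south -80.5833, north -80.5417.

-80.5833, -80.5417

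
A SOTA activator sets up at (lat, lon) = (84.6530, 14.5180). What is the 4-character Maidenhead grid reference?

Add 180° to longitude and 90° to latitude: 194.52, 174.65.
Field: lon ⌊194.52/20⌋ = 9 → J; lat ⌊174.65/10⌋ = 17 → R.
Square: lon ⌊14.52/2⌋ = 7; lat ⌊4.65/1⌋ = 4.

JR74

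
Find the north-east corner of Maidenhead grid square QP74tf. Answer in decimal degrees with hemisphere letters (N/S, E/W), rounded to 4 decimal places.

64.2500° N, 155.6667° E

Field Q=16, P=15: +16·20° lon, +15·10° lat → SW at lon 140°, lat 60°.
Square 7, 4: +7·2° lon, +4·1° lat → SW at lon 154°, lat 64°.
Subsquare t=19, f=5: +19·0.0833333° lon, +5·0.0416667° lat → SW at lon 155.583°, lat 64.2083°.
Cell spans 0.0833333° lon × 0.0416667° lat. NE corner is SW corner plus one full cell.
latitude 64.2500° N, longitude 155.6667° E.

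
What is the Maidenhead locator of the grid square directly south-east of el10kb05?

Longitude extended square 0; +1 → 1.
Latitude extended square 5; −1 → 4.

EL10kb14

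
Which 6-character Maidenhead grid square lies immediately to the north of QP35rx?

Latitude subsquare x = 23; +1 → 24, wraps to 0 = a, carry into square.
Latitude square 5; +1 → 6.
The longitude characters are unchanged.

QP36ra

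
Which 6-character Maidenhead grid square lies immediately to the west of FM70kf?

Longitude subsquare k = 10; −1 → 9 = j.
The latitude characters are unchanged.

FM70jf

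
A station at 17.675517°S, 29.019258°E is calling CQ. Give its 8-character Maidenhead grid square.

KH42mh27

Add 180° to longitude and 90° to latitude: 209.01926, 72.32448.
Field: lon ⌊209.01926/20⌋ = 10 → K; lat ⌊72.32448/10⌋ = 7 → H.
Square: lon ⌊9.01926/2⌋ = 4; lat ⌊2.32448/1⌋ = 2.
Subsquare: lon ⌊1.01926/0.0833333⌋ = 12 → m; lat ⌊0.32448/0.0416667⌋ = 7 → h.
Extended square: lon ⌊0.01926/0.00833333⌋ = 2; lat ⌊0.03282/0.00416667⌋ = 7.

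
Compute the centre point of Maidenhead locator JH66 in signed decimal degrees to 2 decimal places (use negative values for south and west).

-13.50, 13.00

Field J=9, H=7: +9·20° lon, +7·10° lat → SW at lon 0°, lat -20°.
Square 6, 6: +6·2° lon, +6·1° lat → SW at lon 12°, lat -14°.
Cell spans 2° lon × 1° lat. Centre is SW corner plus half of each.
latitude -13.50, longitude 13.00.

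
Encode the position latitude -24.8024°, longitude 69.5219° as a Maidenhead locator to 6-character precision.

MG45se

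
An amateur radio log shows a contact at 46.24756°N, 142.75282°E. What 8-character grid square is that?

Shift to the Maidenhead origin (180°W, 90°S): lon 322.75282, lat 136.24756.
Field: lon ⌊322.75282/20⌋ = 16 → Q; lat ⌊136.24756/10⌋ = 13 → N.
Square: lon ⌊2.75282/2⌋ = 1; lat ⌊6.24756/1⌋ = 6.
Subsquare: lon ⌊0.75282/0.0833333⌋ = 9 → j; lat ⌊0.24756/0.0416667⌋ = 5 → f.
Extended square: lon ⌊0.00282/0.00833333⌋ = 0; lat ⌊0.03923/0.00416667⌋ = 9.

QN16jf09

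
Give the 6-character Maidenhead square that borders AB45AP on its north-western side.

AB35xq

Longitude subsquare a = 0; −1 → -1, wraps to 23 = x, carry into square.
Longitude square 4; −1 → 3.
Latitude subsquare p = 15; +1 → 16 = q.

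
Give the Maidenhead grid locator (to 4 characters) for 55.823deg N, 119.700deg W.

DO05

Shift to the Maidenhead origin (180°W, 90°S): lon 60.30, lat 145.82.
Field: lon ⌊60.30/20⌋ = 3 → D; lat ⌊145.82/10⌋ = 14 → O.
Square: lon ⌊0.30/2⌋ = 0; lat ⌊5.82/1⌋ = 5.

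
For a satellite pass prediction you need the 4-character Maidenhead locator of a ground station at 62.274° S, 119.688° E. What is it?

Add 180° to longitude and 90° to latitude: 299.69, 27.73.
Field: lon ⌊299.69/20⌋ = 14 → O; lat ⌊27.73/10⌋ = 2 → C.
Square: lon ⌊19.69/2⌋ = 9; lat ⌊7.73/1⌋ = 7.

OC97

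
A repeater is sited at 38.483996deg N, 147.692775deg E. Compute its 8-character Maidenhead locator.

Add 180° to longitude and 90° to latitude: 327.69277, 128.48400.
Field (20°×10°, letters A–R): 327.69277/20 → 16 → Q, 128.48400/10 → 12 → M; chars QM.
Square (2°×1°, digits 0–9): 7.69277/2 → 3, 8.48400/1 → 8; chars 38.
Subsquare (5′×2.5′, letters a–x): 1.69277/0.0833333 → 20 → u, 0.48400/0.0416667 → 11 → l; chars ul.
Extended square (30″×15″, digits 0–9): 0.02611/0.00833333 → 3, 0.02566/0.00416667 → 6; chars 36.

QM38ul36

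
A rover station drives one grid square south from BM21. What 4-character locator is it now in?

BM20

Latitude square 1; −1 → 0.
The longitude characters are unchanged.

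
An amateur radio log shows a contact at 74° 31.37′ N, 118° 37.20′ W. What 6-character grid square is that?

Offset from 180°W / 90°S: lon 61.3800°, lat 164.5228°.
Field: 61.3800/20 → 3 → D, 164.5228/10 → 16 → Q; chars DQ.
Square: 1.3800/2 → 0, 4.5228/1 → 4; chars 04.
Subsquare: 1.3800/0.0833333 → 16 → q, 0.5228/0.0416667 → 12 → m; chars qm.

DQ04qm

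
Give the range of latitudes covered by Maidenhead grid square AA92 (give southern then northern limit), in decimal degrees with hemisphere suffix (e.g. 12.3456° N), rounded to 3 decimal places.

88.000° S, 87.000° S

Field A=0, A=0: +0·20° lon, +0·10° lat → SW at lon -180°, lat -90°.
Square 9, 2: +9·2° lon, +2·1° lat → SW at lon -162°, lat -88°.
Cell spans 2° lon × 1° lat.
south 88.000° S, north 87.000° S.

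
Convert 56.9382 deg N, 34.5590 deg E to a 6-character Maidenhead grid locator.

KO76gw

Shift to the Maidenhead origin (180°W, 90°S): lon 214.5590, lat 146.9382.
Field: lon ⌊214.5590/20⌋ = 10 → K; lat ⌊146.9382/10⌋ = 14 → O.
Square: lon ⌊14.5590/2⌋ = 7; lat ⌊6.9382/1⌋ = 6.
Subsquare: lon ⌊0.5590/0.0833333⌋ = 6 → g; lat ⌊0.9382/0.0416667⌋ = 22 → w.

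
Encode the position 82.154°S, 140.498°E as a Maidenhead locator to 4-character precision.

QA07

Shift to the Maidenhead origin (180°W, 90°S): lon 320.50, lat 7.85.
Field (20°×10°, letters A–R): 320.50/20 → 16 → Q, 7.85/10 → 0 → A; chars QA.
Square (2°×1°, digits 0–9): 0.50/2 → 0, 7.85/1 → 7; chars 07.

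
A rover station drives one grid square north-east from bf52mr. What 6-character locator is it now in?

Longitude subsquare m = 12; +1 → 13 = n.
Latitude subsquare r = 17; +1 → 18 = s.

BF52ns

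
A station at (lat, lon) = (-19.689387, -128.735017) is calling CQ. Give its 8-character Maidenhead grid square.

Add 180° to longitude and 90° to latitude: 51.26498, 70.31061.
Field (20°×10°, letters A–R): 51.26498/20 → 2 → C, 70.31061/10 → 7 → H; chars CH.
Square (2°×1°, digits 0–9): 11.26498/2 → 5, 0.31061/1 → 0; chars 50.
Subsquare (5′×2.5′, letters a–x): 1.26498/0.0833333 → 15 → p, 0.31061/0.0416667 → 7 → h; chars ph.
Extended square (30″×15″, digits 0–9): 0.01498/0.00833333 → 1, 0.01895/0.00416667 → 4; chars 14.

CH50ph14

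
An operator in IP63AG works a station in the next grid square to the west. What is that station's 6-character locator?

Longitude subsquare a = 0; −1 → -1, wraps to 23 = x, carry into square.
Longitude square 6; −1 → 5.
The latitude characters are unchanged.

IP53xg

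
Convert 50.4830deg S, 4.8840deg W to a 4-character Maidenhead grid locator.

ID79

Shift to the Maidenhead origin (180°W, 90°S): lon 175.12, lat 39.52.
Field (20°×10°, letters A–R): 175.12/20 → 8 → I, 39.52/10 → 3 → D; chars ID.
Square (2°×1°, digits 0–9): 15.12/2 → 7, 9.52/1 → 9; chars 79.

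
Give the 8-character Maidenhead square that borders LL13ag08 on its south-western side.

Longitude extended square 0; −1 → -1, wraps to 9, carry into subsquare.
Longitude subsquare a = 0; −1 → -1, wraps to 23 = x, carry into square.
Longitude square 1; −1 → 0.
Latitude extended square 8; −1 → 7.

LL03xg97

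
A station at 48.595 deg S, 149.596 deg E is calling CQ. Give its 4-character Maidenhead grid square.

Add 180° to longitude and 90° to latitude: 329.60, 41.41.
Field: lon ⌊329.60/20⌋ = 16 → Q; lat ⌊41.41/10⌋ = 4 → E.
Square: lon ⌊9.60/2⌋ = 4; lat ⌊1.41/1⌋ = 1.

QE41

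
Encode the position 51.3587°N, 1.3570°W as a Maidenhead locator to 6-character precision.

IO91hi

Add 180° to longitude and 90° to latitude: 178.6430, 141.3587.
Field (20°×10°, letters A–R): lon ⌊178.6430/20⌋ = 8 → I; lat ⌊141.3587/10⌋ = 14 → O.
Square (2°×1°, digits 0–9): lon ⌊18.6430/2⌋ = 9; lat ⌊1.3587/1⌋ = 1.
Subsquare (5′×2.5′, letters a–x): lon ⌊0.6430/0.0833333⌋ = 7 → h; lat ⌊0.3587/0.0416667⌋ = 8 → i.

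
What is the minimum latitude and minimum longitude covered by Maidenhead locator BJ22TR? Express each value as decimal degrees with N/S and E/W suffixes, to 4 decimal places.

Field B=1, J=9: +1·20° lon, +9·10° lat → SW at lon -160°, lat 0°.
Square 2, 2: +2·2° lon, +2·1° lat → SW at lon -156°, lat 2°.
Subsquare t=19, r=17: +19·0.0833333° lon, +17·0.0416667° lat → SW at lon -154.417°, lat 2.70833°.
latitude 2.7083° N, longitude 154.4167° W.

2.7083° N, 154.4167° W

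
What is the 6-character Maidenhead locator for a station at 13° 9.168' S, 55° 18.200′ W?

GH26iu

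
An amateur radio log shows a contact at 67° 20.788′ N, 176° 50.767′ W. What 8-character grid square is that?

Shift to the Maidenhead origin (180°W, 90°S): lon 3.15388, lat 157.34647.
Field: 3.15388/20 → 0 → A, 157.34647/10 → 15 → P; chars AP.
Square: 3.15388/2 → 1, 7.34647/1 → 7; chars 17.
Subsquare: 1.15388/0.0833333 → 13 → n, 0.34647/0.0416667 → 8 → i; chars ni.
Extended square: 0.07055/0.00833333 → 8, 0.01313/0.00416667 → 3; chars 83.

AP17ni83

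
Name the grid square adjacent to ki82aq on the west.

KI72xq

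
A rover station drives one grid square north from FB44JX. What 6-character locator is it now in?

Latitude subsquare x = 23; +1 → 24, wraps to 0 = a, carry into square.
Latitude square 4; +1 → 5.
The longitude characters are unchanged.

FB45ja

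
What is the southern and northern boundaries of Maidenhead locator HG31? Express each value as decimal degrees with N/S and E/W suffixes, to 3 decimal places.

Field H=7, G=6: +7·20° lon, +6·10° lat → SW at lon -40°, lat -30°.
Square 3, 1: +3·2° lon, +1·1° lat → SW at lon -34°, lat -29°.
Cell spans 2° lon × 1° lat.
south 29.000° S, north 28.000° S.

29.000° S, 28.000° S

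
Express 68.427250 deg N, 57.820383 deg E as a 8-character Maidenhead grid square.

Shift to the Maidenhead origin (180°W, 90°S): lon 237.82038, lat 158.42725.
Field: 237.82038/20 → 11 → L, 158.42725/10 → 15 → P; chars LP.
Square: 17.82038/2 → 8, 8.42725/1 → 8; chars 88.
Subsquare: 1.82038/0.0833333 → 21 → v, 0.42725/0.0416667 → 10 → k; chars vk.
Extended square: 0.07038/0.00833333 → 8, 0.01058/0.00416667 → 2; chars 82.

LP88vk82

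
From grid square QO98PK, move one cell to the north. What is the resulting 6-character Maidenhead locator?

QO98pl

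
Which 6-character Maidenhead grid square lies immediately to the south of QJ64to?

QJ64tn

Latitude subsquare o = 14; −1 → 13 = n.
The longitude characters are unchanged.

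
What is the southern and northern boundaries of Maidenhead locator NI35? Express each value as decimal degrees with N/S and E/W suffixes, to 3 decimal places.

5.000° S, 4.000° S

Field N=13, I=8: +13·20° lon, +8·10° lat → SW at lon 80°, lat -10°.
Square 3, 5: +3·2° lon, +5·1° lat → SW at lon 86°, lat -5°.
Cell spans 2° lon × 1° lat.
south 5.000° S, north 4.000° S.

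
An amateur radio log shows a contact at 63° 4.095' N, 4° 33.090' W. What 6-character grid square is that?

IP73rb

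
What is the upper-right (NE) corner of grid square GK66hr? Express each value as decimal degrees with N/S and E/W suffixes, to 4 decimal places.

16.7500° N, 47.3333° W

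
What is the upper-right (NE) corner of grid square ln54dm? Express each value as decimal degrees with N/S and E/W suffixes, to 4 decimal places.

44.5417° N, 50.3333° E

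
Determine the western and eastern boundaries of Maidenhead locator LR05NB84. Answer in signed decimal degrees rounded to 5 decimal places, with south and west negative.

Field L=11, R=17: +11·20° lon, +17·10° lat → SW at lon 40°, lat 80°.
Square 0, 5: +0·2° lon, +5·1° lat → SW at lon 40°, lat 85°.
Subsquare n=13, b=1: +13·0.0833333° lon, +1·0.0416667° lat → SW at lon 41.0833°, lat 85.0417°.
Extended square 8, 4: +8·0.00833333° lon, +4·0.00416667° lat → SW at lon 41.15°, lat 85.0583°.
Cell spans 0.00833333° lon × 0.00416667° lat.
west 41.15000, east 41.15833.

41.15000, 41.15833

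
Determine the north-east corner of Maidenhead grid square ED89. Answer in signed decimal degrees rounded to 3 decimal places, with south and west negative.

-50.000, -82.000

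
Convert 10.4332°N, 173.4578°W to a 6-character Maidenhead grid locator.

Offset from 180°W / 90°S: lon 6.5422°, lat 100.4332°.
Field (20°×10°, letters A–R): lon ⌊6.5422/20⌋ = 0 → A; lat ⌊100.4332/10⌋ = 10 → K.
Square (2°×1°, digits 0–9): lon ⌊6.5422/2⌋ = 3; lat ⌊0.4332/1⌋ = 0.
Subsquare (5′×2.5′, letters a–x): lon ⌊0.5422/0.0833333⌋ = 6 → g; lat ⌊0.4332/0.0416667⌋ = 10 → k.

AK30gk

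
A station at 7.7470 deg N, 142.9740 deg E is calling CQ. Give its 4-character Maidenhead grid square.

QJ17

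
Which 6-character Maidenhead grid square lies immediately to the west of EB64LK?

EB64kk

Longitude subsquare l = 11; −1 → 10 = k.
The latitude characters are unchanged.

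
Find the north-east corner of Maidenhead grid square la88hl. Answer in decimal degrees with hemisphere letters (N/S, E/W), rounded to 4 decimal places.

81.5000° S, 56.6667° E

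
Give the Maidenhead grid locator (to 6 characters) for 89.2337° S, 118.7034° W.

Add 180° to longitude and 90° to latitude: 61.2966, 0.7663.
Field: 61.2966/20 → 3 → D, 0.7663/10 → 0 → A; chars DA.
Square: 1.2966/2 → 0, 0.7663/1 → 0; chars 00.
Subsquare: 1.2966/0.0833333 → 15 → p, 0.7663/0.0416667 → 18 → s; chars ps.

DA00ps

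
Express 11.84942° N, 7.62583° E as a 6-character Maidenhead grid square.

JK31tu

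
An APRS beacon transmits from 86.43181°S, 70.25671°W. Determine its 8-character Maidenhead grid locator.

FA43un96

Add 180° to longitude and 90° to latitude: 109.74329, 3.56819.
Field: lon ⌊109.74329/20⌋ = 5 → F; lat ⌊3.56819/10⌋ = 0 → A.
Square: lon ⌊9.74329/2⌋ = 4; lat ⌊3.56819/1⌋ = 3.
Subsquare: lon ⌊1.74329/0.0833333⌋ = 20 → u; lat ⌊0.56819/0.0416667⌋ = 13 → n.
Extended square: lon ⌊0.07662/0.00833333⌋ = 9; lat ⌊0.02652/0.00416667⌋ = 6.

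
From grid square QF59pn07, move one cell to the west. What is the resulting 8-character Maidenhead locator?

QF59on97

Longitude extended square 0; −1 → -1, wraps to 9, carry into subsquare.
Longitude subsquare p = 15; −1 → 14 = o.
The latitude characters are unchanged.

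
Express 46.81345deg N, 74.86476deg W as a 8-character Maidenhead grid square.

Shift to the Maidenhead origin (180°W, 90°S): lon 105.13524, lat 136.81345.
Field: lon ⌊105.13524/20⌋ = 5 → F; lat ⌊136.81345/10⌋ = 13 → N.
Square: lon ⌊5.13524/2⌋ = 2; lat ⌊6.81345/1⌋ = 6.
Subsquare: lon ⌊1.13524/0.0833333⌋ = 13 → n; lat ⌊0.81345/0.0416667⌋ = 19 → t.
Extended square: lon ⌊0.05191/0.00833333⌋ = 6; lat ⌊0.02178/0.00416667⌋ = 5.

FN26nt65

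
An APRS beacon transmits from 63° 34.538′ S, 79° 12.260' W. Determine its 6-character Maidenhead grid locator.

FC06jk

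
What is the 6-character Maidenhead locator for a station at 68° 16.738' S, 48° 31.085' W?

GC51rr

Offset from 180°W / 90°S: lon 131.4819°, lat 21.7210°.
Field: 131.4819/20 → 6 → G, 21.7210/10 → 2 → C; chars GC.
Square: 11.4819/2 → 5, 1.7210/1 → 1; chars 51.
Subsquare: 1.4819/0.0833333 → 17 → r, 0.7210/0.0416667 → 17 → r; chars rr.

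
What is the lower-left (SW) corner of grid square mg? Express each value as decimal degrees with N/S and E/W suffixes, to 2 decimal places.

30.00° S, 60.00° E

Field M=12, G=6: +12·20° lon, +6·10° lat → SW at lon 60°, lat -30°.
latitude 30.00° S, longitude 60.00° E.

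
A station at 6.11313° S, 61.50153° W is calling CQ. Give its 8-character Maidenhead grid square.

Shift to the Maidenhead origin (180°W, 90°S): lon 118.49847, lat 83.88687.
Field: lon ⌊118.49847/20⌋ = 5 → F; lat ⌊83.88687/10⌋ = 8 → I.
Square: lon ⌊18.49847/2⌋ = 9; lat ⌊3.88687/1⌋ = 3.
Subsquare: lon ⌊0.49847/0.0833333⌋ = 5 → f; lat ⌊0.88687/0.0416667⌋ = 21 → v.
Extended square: lon ⌊0.08180/0.00833333⌋ = 9; lat ⌊0.01187/0.00416667⌋ = 2.

FI93fv92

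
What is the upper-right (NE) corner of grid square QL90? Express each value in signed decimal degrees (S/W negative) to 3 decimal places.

21.000, 160.000

Field Q=16, L=11: +16·20° lon, +11·10° lat → SW at lon 140°, lat 20°.
Square 9, 0: +9·2° lon, +0·1° lat → SW at lon 158°, lat 20°.
Cell spans 2° lon × 1° lat. NE corner is SW corner plus one full cell.
latitude 21.000, longitude 160.000.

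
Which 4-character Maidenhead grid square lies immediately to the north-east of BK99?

CL00

Longitude square 9; +1 → 10, wraps to 0, carry into field.
Longitude field B = 1; +1 → 2 = C.
Latitude square 9; +1 → 10, wraps to 0, carry into field.
Latitude field K = 10; +1 → 11 = L.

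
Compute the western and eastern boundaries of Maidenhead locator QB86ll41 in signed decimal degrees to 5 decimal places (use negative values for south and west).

156.95000, 156.95833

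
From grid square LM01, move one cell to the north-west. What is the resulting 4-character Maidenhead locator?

KM92

Longitude square 0; −1 → -1, wraps to 9, carry into field.
Longitude field L = 11; −1 → 10 = K.
Latitude square 1; +1 → 2.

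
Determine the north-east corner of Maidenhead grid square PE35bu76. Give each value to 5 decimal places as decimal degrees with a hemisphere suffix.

44.13750° S, 126.15000° E

Field P=15, E=4: +15·20° lon, +4·10° lat → SW at lon 120°, lat -50°.
Square 3, 5: +3·2° lon, +5·1° lat → SW at lon 126°, lat -45°.
Subsquare b=1, u=20: +1·0.0833333° lon, +20·0.0416667° lat → SW at lon 126.083°, lat -44.1667°.
Extended square 7, 6: +7·0.00833333° lon, +6·0.00416667° lat → SW at lon 126.142°, lat -44.1417°.
Cell spans 0.00833333° lon × 0.00416667° lat. NE corner is SW corner plus one full cell.
latitude 44.13750° S, longitude 126.15000° E.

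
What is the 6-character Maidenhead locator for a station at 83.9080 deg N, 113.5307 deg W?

Offset from 180°W / 90°S: lon 66.4693°, lat 173.9080°.
Field (20°×10°, letters A–R): lon ⌊66.4693/20⌋ = 3 → D; lat ⌊173.9080/10⌋ = 17 → R.
Square (2°×1°, digits 0–9): lon ⌊6.4693/2⌋ = 3; lat ⌊3.9080/1⌋ = 3.
Subsquare (5′×2.5′, letters a–x): lon ⌊0.4693/0.0833333⌋ = 5 → f; lat ⌊0.9080/0.0416667⌋ = 21 → v.

DR33fv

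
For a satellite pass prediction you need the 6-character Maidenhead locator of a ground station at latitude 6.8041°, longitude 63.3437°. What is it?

MJ16qt

Shift to the Maidenhead origin (180°W, 90°S): lon 243.3437, lat 96.8041.
Field: 243.3437/20 → 12 → M, 96.8041/10 → 9 → J; chars MJ.
Square: 3.3437/2 → 1, 6.8041/1 → 6; chars 16.
Subsquare: 1.3437/0.0833333 → 16 → q, 0.8041/0.0416667 → 19 → t; chars qt.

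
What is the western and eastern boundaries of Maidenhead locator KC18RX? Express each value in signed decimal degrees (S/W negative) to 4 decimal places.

23.4167, 23.5000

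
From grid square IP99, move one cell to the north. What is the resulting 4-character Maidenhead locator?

IQ90

Latitude square 9; +1 → 10, wraps to 0, carry into field.
Latitude field P = 15; +1 → 16 = Q.
The longitude characters are unchanged.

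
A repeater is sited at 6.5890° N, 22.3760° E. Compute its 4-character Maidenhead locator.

KJ16

Add 180° to longitude and 90° to latitude: 202.38, 96.59.
Field: 202.38/20 → 10 → K, 96.59/10 → 9 → J; chars KJ.
Square: 2.38/2 → 1, 6.59/1 → 6; chars 16.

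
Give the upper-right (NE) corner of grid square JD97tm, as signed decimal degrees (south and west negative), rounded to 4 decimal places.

-52.4583, 19.6667

Field J=9, D=3: +9·20° lon, +3·10° lat → SW at lon 0°, lat -60°.
Square 9, 7: +9·2° lon, +7·1° lat → SW at lon 18°, lat -53°.
Subsquare t=19, m=12: +19·0.0833333° lon, +12·0.0416667° lat → SW at lon 19.5833°, lat -52.5°.
Cell spans 0.0833333° lon × 0.0416667° lat. NE corner is SW corner plus one full cell.
latitude -52.4583, longitude 19.6667.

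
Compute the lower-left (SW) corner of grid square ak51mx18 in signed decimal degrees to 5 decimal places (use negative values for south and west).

Field A=0, K=10: +0·20° lon, +10·10° lat → SW at lon -180°, lat 10°.
Square 5, 1: +5·2° lon, +1·1° lat → SW at lon -170°, lat 11°.
Subsquare m=12, x=23: +12·0.0833333° lon, +23·0.0416667° lat → SW at lon -169°, lat 11.9583°.
Extended square 1, 8: +1·0.00833333° lon, +8·0.00416667° lat → SW at lon -168.992°, lat 11.9917°.
latitude 11.99167, longitude -168.99167.

11.99167, -168.99167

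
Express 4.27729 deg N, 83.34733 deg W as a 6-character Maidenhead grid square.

EJ84hg

Shift to the Maidenhead origin (180°W, 90°S): lon 96.6527, lat 94.2773.
Field: lon ⌊96.6527/20⌋ = 4 → E; lat ⌊94.2773/10⌋ = 9 → J.
Square: lon ⌊16.6527/2⌋ = 8; lat ⌊4.2773/1⌋ = 4.
Subsquare: lon ⌊0.6527/0.0833333⌋ = 7 → h; lat ⌊0.2773/0.0416667⌋ = 6 → g.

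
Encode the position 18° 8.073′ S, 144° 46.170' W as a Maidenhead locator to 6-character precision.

Shift to the Maidenhead origin (180°W, 90°S): lon 35.2305, lat 71.8654.
Field: lon ⌊35.2305/20⌋ = 1 → B; lat ⌊71.8654/10⌋ = 7 → H.
Square: lon ⌊15.2305/2⌋ = 7; lat ⌊1.8654/1⌋ = 1.
Subsquare: lon ⌊1.2305/0.0833333⌋ = 14 → o; lat ⌊0.8654/0.0416667⌋ = 20 → u.

BH71ou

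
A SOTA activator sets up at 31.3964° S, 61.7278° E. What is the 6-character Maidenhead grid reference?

Shift to the Maidenhead origin (180°W, 90°S): lon 241.7278, lat 58.6036.
Field: 241.7278/20 → 12 → M, 58.6036/10 → 5 → F; chars MF.
Square: 1.7278/2 → 0, 8.6036/1 → 8; chars 08.
Subsquare: 1.7278/0.0833333 → 20 → u, 0.6036/0.0416667 → 14 → o; chars uo.

MF08uo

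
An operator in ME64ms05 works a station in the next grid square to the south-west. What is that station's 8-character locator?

ME64ls94

Longitude extended square 0; −1 → -1, wraps to 9, carry into subsquare.
Longitude subsquare m = 12; −1 → 11 = l.
Latitude extended square 5; −1 → 4.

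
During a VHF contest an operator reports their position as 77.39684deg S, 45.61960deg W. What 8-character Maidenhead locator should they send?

GB72eo54

Offset from 180°W / 90°S: lon 134.38040°, lat 12.60316°.
Field: 134.38040/20 → 6 → G, 12.60316/10 → 1 → B; chars GB.
Square: 14.38040/2 → 7, 2.60316/1 → 2; chars 72.
Subsquare: 0.38040/0.0833333 → 4 → e, 0.60316/0.0416667 → 14 → o; chars eo.
Extended square: 0.04707/0.00833333 → 5, 0.01983/0.00416667 → 4; chars 54.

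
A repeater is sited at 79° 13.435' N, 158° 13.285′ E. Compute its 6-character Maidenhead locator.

QQ99cf

Shift to the Maidenhead origin (180°W, 90°S): lon 338.2214, lat 169.2239.
Field: 338.2214/20 → 16 → Q, 169.2239/10 → 16 → Q; chars QQ.
Square: 18.2214/2 → 9, 9.2239/1 → 9; chars 99.
Subsquare: 0.2214/0.0833333 → 2 → c, 0.2239/0.0416667 → 5 → f; chars cf.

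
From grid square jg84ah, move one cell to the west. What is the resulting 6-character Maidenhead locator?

Longitude subsquare a = 0; −1 → -1, wraps to 23 = x, carry into square.
Longitude square 8; −1 → 7.
The latitude characters are unchanged.

JG74xh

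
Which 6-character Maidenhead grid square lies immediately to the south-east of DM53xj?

DM63ai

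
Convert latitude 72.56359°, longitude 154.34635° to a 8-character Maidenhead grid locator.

QQ72en15

Offset from 180°W / 90°S: lon 334.34635°, lat 162.56359°.
Field: lon ⌊334.34635/20⌋ = 16 → Q; lat ⌊162.56359/10⌋ = 16 → Q.
Square: lon ⌊14.34635/2⌋ = 7; lat ⌊2.56359/1⌋ = 2.
Subsquare: lon ⌊0.34635/0.0833333⌋ = 4 → e; lat ⌊0.56359/0.0416667⌋ = 13 → n.
Extended square: lon ⌊0.01302/0.00833333⌋ = 1; lat ⌊0.02192/0.00416667⌋ = 5.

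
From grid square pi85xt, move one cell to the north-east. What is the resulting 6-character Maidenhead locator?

PI95au

Longitude subsquare x = 23; +1 → 24, wraps to 0 = a, carry into square.
Longitude square 8; +1 → 9.
Latitude subsquare t = 19; +1 → 20 = u.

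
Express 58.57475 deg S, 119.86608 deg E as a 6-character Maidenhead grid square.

OD91wk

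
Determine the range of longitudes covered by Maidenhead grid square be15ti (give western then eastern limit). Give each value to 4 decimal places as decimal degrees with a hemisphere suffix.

156.4167° W, 156.3333° W

Field B=1, E=4: +1·20° lon, +4·10° lat → SW at lon -160°, lat -50°.
Square 1, 5: +1·2° lon, +5·1° lat → SW at lon -158°, lat -45°.
Subsquare t=19, i=8: +19·0.0833333° lon, +8·0.0416667° lat → SW at lon -156.417°, lat -44.6667°.
Cell spans 0.0833333° lon × 0.0416667° lat.
west 156.4167° W, east 156.3333° W.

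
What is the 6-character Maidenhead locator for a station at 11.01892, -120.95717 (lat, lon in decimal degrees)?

CK91ma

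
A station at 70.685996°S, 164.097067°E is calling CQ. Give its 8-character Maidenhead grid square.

RB29bh15

Offset from 180°W / 90°S: lon 344.09707°, lat 19.31400°.
Field: lon ⌊344.09707/20⌋ = 17 → R; lat ⌊19.31400/10⌋ = 1 → B.
Square: lon ⌊4.09707/2⌋ = 2; lat ⌊9.31400/1⌋ = 9.
Subsquare: lon ⌊0.09707/0.0833333⌋ = 1 → b; lat ⌊0.31400/0.0416667⌋ = 7 → h.
Extended square: lon ⌊0.01373/0.00833333⌋ = 1; lat ⌊0.02234/0.00416667⌋ = 5.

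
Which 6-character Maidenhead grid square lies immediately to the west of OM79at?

Longitude subsquare a = 0; −1 → -1, wraps to 23 = x, carry into square.
Longitude square 7; −1 → 6.
The latitude characters are unchanged.

OM69xt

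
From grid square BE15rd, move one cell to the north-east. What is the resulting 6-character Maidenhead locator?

Longitude subsquare r = 17; +1 → 18 = s.
Latitude subsquare d = 3; +1 → 4 = e.

BE15se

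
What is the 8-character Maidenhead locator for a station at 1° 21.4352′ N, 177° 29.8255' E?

Offset from 180°W / 90°S: lon 357.49709°, lat 91.35725°.
Field: 357.49709/20 → 17 → R, 91.35725/10 → 9 → J; chars RJ.
Square: 17.49709/2 → 8, 1.35725/1 → 1; chars 81.
Subsquare: 1.49709/0.0833333 → 17 → r, 0.35725/0.0416667 → 8 → i; chars ri.
Extended square: 0.08043/0.00833333 → 9, 0.02392/0.00416667 → 5; chars 95.

RJ81ri95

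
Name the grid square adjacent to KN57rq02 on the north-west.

Longitude extended square 0; −1 → -1, wraps to 9, carry into subsquare.
Longitude subsquare r = 17; −1 → 16 = q.
Latitude extended square 2; +1 → 3.

KN57qq93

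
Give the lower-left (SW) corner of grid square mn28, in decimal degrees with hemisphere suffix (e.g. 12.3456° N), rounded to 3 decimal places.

48.000° N, 64.000° E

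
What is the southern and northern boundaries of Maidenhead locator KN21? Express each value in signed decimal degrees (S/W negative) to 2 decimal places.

Field K=10, N=13: +10·20° lon, +13·10° lat → SW at lon 20°, lat 40°.
Square 2, 1: +2·2° lon, +1·1° lat → SW at lon 24°, lat 41°.
Cell spans 2° lon × 1° lat.
south 41.00, north 42.00.

41.00, 42.00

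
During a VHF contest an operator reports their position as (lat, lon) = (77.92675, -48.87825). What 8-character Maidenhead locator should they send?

Shift to the Maidenhead origin (180°W, 90°S): lon 131.12175, lat 167.92675.
Field: 131.12175/20 → 6 → G, 167.92675/10 → 16 → Q; chars GQ.
Square: 11.12175/2 → 5, 7.92675/1 → 7; chars 57.
Subsquare: 1.12175/0.0833333 → 13 → n, 0.92675/0.0416667 → 22 → w; chars nw.
Extended square: 0.03842/0.00833333 → 4, 0.01008/0.00416667 → 2; chars 42.

GQ57nw42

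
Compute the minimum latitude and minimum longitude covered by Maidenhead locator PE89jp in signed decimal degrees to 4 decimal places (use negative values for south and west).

-40.3750, 136.7500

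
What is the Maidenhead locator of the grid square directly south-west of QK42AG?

QK32xf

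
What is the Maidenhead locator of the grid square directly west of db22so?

DB22ro

Longitude subsquare s = 18; −1 → 17 = r.
The latitude characters are unchanged.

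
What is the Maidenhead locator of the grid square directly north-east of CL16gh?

CL16hi

Longitude subsquare g = 6; +1 → 7 = h.
Latitude subsquare h = 7; +1 → 8 = i.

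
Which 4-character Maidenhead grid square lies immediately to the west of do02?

CO92

Longitude square 0; −1 → -1, wraps to 9, carry into field.
Longitude field D = 3; −1 → 2 = C.
The latitude characters are unchanged.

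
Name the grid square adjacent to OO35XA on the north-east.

OO45ab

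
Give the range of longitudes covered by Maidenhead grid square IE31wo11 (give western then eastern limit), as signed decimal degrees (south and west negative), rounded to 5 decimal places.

Field I=8, E=4: +8·20° lon, +4·10° lat → SW at lon -20°, lat -50°.
Square 3, 1: +3·2° lon, +1·1° lat → SW at lon -14°, lat -49°.
Subsquare w=22, o=14: +22·0.0833333° lon, +14·0.0416667° lat → SW at lon -12.1667°, lat -48.4167°.
Extended square 1, 1: +1·0.00833333° lon, +1·0.00416667° lat → SW at lon -12.1583°, lat -48.4125°.
Cell spans 0.00833333° lon × 0.00416667° lat.
west -12.15833, east -12.15000.

-12.15833, -12.15000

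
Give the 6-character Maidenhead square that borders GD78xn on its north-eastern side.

GD88ao

Longitude subsquare x = 23; +1 → 24, wraps to 0 = a, carry into square.
Longitude square 7; +1 → 8.
Latitude subsquare n = 13; +1 → 14 = o.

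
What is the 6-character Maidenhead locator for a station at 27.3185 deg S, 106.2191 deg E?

Shift to the Maidenhead origin (180°W, 90°S): lon 286.2191, lat 62.6815.
Field: lon ⌊286.2191/20⌋ = 14 → O; lat ⌊62.6815/10⌋ = 6 → G.
Square: lon ⌊6.2191/2⌋ = 3; lat ⌊2.6815/1⌋ = 2.
Subsquare: lon ⌊0.2191/0.0833333⌋ = 2 → c; lat ⌊0.6815/0.0416667⌋ = 16 → q.

OG32cq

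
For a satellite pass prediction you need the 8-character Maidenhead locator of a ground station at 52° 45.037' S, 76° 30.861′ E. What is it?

MD87gf19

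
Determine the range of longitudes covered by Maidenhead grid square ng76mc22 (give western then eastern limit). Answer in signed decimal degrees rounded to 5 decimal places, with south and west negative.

Field N=13, G=6: +13·20° lon, +6·10° lat → SW at lon 80°, lat -30°.
Square 7, 6: +7·2° lon, +6·1° lat → SW at lon 94°, lat -24°.
Subsquare m=12, c=2: +12·0.0833333° lon, +2·0.0416667° lat → SW at lon 95°, lat -23.9167°.
Extended square 2, 2: +2·0.00833333° lon, +2·0.00416667° lat → SW at lon 95.0167°, lat -23.9083°.
Cell spans 0.00833333° lon × 0.00416667° lat.
west 95.01667, east 95.02500.

95.01667, 95.02500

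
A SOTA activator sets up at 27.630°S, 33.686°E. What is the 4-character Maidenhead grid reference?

KG62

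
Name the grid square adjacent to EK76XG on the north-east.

EK86ah

Longitude subsquare x = 23; +1 → 24, wraps to 0 = a, carry into square.
Longitude square 7; +1 → 8.
Latitude subsquare g = 6; +1 → 7 = h.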